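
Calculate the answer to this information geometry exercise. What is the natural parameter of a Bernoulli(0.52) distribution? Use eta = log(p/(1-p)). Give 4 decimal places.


Natural parameter for Bernoulli: eta = log(p/(1-p)).
p = 0.52, 1-p = 0.48.
p/(1-p) = 1.083333.
eta = log(1.083333) = 0.0800

0.0800


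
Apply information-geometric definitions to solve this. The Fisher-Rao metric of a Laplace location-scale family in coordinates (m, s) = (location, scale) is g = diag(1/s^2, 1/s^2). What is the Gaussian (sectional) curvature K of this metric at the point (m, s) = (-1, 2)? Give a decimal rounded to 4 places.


The metric has the form g = (A dm^2 + B ds^2)/s^2 with A = 1, B = 1.
Substitute u = sqrt(A/B)*m: g = B*(du^2 + ds^2)/s^2, i.e. B times the
Poincare upper half-plane metric, which has constant Gaussian curvature -1.
Scaling a 2D metric by a constant c divides the Gaussian curvature by c,
so K = -1/B = -1/(1) = -1.0000 everywhere (the point (m, s) = (-1, 2) is irrelevant:
the curvature is constant).
The requested Gaussian curvature is K = -1.0000.

-1.0000


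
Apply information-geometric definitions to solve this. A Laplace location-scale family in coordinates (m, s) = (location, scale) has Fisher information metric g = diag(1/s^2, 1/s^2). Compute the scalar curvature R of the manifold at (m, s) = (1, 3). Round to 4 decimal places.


The metric has the form g = (A dm^2 + B ds^2)/s^2 with A = 1, B = 1.
Substitute u = sqrt(A/B)*m: g = B*(du^2 + ds^2)/s^2, i.e. B times the
Poincare upper half-plane metric, which has constant Gaussian curvature -1.
Scaling a 2D metric by a constant c divides the Gaussian curvature by c,
so K = -1/B = -1/(1) = -1.0000 everywhere (the point (m, s) = (1, 3) is irrelevant:
the curvature is constant).
Scalar curvature in dimension 2: R = 2K = -2/(1) = -2.0000.

-2.0000


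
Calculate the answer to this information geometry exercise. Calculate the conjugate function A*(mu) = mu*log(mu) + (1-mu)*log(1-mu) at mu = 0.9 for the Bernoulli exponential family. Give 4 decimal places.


Legendre transform for Bernoulli:
A*(mu) = mu*log(mu) + (1-mu)*log(1-mu).
mu = 0.9, 1-mu = 0.1.
mu*log(mu) = 0.9*log(0.9) = -0.094824.
(1-mu)*log(1-mu) = 0.1*log(0.1) = -0.230259.
A* = -0.094824 + -0.230259 = -0.3251

-0.3251


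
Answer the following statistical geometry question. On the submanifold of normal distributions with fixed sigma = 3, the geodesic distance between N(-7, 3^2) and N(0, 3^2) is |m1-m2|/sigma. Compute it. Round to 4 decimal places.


On the fixed-variance normal subfamily, geodesic distance = |m1-m2|/sigma.
|-7 - 0| = 7.
sigma = 3.
d = 7/3 = 2.3333

2.3333


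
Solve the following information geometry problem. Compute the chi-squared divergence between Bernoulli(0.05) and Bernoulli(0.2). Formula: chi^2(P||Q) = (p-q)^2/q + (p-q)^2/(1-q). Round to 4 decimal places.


Chi-squared divergence between Bernoulli distributions:
chi^2 = (p-q)^2/q + (p-q)^2/(1-q).
p = 0.05, q = 0.2, p-q = -0.15.
(p-q)^2 = 0.0225.
term1 = 0.0225/0.2 = 0.1125.
term2 = 0.0225/0.8 = 0.028125.
chi^2 = 0.1125 + 0.028125 = 0.1406

0.1406


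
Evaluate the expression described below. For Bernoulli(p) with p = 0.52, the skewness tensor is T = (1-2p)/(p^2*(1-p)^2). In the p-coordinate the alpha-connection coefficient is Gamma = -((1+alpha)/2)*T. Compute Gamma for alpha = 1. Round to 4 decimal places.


Skewness (Amari-Chentsov) tensor: T = (1-2p)/(p^2*(1-p)^2).
p = 0.52, 1-2p = -0.04, p^2 = 0.2704, (1-p)^2 = 0.2304.
T = -0.04/(0.2704 * 0.2304) = -0.642053.
In the p-coordinate, Gamma^(alpha) = Gamma^(0) - (alpha/2)*T with Gamma^(0) = (1/2)*g'(p) = -T/2,
so Gamma^(alpha) = -((1+alpha)/2)*T.
alpha = 1, -(1+alpha)/2 = -1.0.
Gamma = -1.0 * -0.642053 = 0.6421

0.6421


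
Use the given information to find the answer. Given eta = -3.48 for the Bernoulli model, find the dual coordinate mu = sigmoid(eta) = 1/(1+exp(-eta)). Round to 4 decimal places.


Dual coordinate (expectation parameter) for Bernoulli:
mu = 1/(1+exp(-eta)).
eta = -3.48.
exp(-eta) = exp(3.48) = 32.459722.
mu = 1/(1+32.459722) = 0.0299

0.0299


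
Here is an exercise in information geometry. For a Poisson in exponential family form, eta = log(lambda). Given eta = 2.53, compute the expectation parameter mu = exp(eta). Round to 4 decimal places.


Expectation parameter for Poisson exponential family:
mu = exp(eta).
eta = 2.53.
mu = exp(2.53) = 12.5535

12.5535


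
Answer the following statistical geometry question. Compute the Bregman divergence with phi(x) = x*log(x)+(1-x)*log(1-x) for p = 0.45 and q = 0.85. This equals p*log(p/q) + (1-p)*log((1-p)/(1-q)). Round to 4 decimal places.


Bregman divergence with negative entropy generator:
D = p*log(p/q) + (1-p)*log((1-p)/(1-q)).
p = 0.45, q = 0.85.
p*log(p/q) = 0.45*log(0.45/0.85) = -0.286195.
(1-p)*log((1-p)/(1-q)) = 0.55*log(0.55/0.15) = 0.714606.
D = -0.286195 + 0.714606 = 0.4284

0.4284


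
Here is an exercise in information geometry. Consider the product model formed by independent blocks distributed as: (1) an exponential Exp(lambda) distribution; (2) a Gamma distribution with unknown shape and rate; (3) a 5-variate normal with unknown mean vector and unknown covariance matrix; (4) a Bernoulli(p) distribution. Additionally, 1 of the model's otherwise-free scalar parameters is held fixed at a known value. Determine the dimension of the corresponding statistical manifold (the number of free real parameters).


The dimension of a statistical manifold equals the number of free
(independent) real parameters of the model. For a product of independent
blocks the parameter counts add.
- exponential (lambda): 1.
- Gamma (shape, rate): 2.
- 5-variate normal: 5 (mean) + 5*6/2 = 15 (symmetric covariance) = 20.
- Bernoulli (p): 1.
Total = 1 + 2 + 20 + 1 = 24.
1 parameter(s) fixed at known values: 24 - 1 = 23.
Dimension = 23

23


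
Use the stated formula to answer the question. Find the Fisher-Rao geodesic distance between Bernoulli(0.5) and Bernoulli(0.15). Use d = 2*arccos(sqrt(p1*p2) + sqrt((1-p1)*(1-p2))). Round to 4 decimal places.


Geodesic distance on Bernoulli manifold:
d(p1,p2) = 2*arccos(sqrt(p1*p2) + sqrt((1-p1)*(1-p2))).
sqrt(p1*p2) = sqrt(0.5*0.15) = 0.273861.
sqrt((1-p1)*(1-p2)) = sqrt(0.5*0.85) = 0.65192.
arg = 0.273861 + 0.65192 = 0.925782.
d = 2*arccos(0.925782) = 0.7754

0.7754


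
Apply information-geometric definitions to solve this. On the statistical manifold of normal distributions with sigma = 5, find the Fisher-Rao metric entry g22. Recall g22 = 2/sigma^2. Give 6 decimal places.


For the 2-parameter normal family, the Fisher metric has:
  g11 = 1/sigma^2, g22 = 2/sigma^2.
sigma = 5, sigma^2 = 25.
g22 = 0.080000

0.080000


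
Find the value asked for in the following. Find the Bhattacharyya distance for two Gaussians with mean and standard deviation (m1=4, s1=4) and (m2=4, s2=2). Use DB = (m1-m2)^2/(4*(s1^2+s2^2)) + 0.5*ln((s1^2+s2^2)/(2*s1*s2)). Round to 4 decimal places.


Bhattacharyya distance between two Gaussians:
DB = (m1-m2)^2/(4*(s1^2+s2^2)) + (1/2)*ln((s1^2+s2^2)/(2*s1*s2)).
(m1-m2)^2 = (0)^2 = 0.
s1^2+s2^2 = 16 + 4 = 20.
term1 = 0/80 = 0.0.
term2 = 0.5*ln(20/16.0) = 0.111572.
DB = 0.0 + 0.111572 = 0.1116

0.1116


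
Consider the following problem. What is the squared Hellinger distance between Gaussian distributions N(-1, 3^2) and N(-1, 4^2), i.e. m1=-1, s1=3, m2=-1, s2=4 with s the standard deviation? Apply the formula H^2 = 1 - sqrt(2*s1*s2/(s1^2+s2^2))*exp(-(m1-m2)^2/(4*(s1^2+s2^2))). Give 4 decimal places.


Squared Hellinger distance for Gaussians:
H^2 = 1 - sqrt(2*s1*s2/(s1^2+s2^2)) * exp(-(m1-m2)^2/(4*(s1^2+s2^2))).
s1^2 = 9, s2^2 = 16, s1^2+s2^2 = 25.
sqrt(2*3*4/(25)) = 0.979796.
(m1-m2)^2 = (0)^2 = 0.
exp(-0/(4*25)) = exp(0.0) = 1.0.
H^2 = 1 - 0.979796*1.0 = 0.0202

0.0202


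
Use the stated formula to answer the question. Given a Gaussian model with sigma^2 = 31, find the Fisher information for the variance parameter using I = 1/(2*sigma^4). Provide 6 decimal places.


Fisher information for variance: I(sigma^2) = 1/(2*sigma^4).
sigma^2 = 31, so sigma^4 = 961.
I = 1/(2*961) = 1/1922 = 0.000520

0.000520


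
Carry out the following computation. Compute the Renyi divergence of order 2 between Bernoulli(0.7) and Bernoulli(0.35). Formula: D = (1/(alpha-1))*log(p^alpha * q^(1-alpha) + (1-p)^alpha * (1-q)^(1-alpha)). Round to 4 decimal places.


Renyi divergence of order alpha between Bernoulli distributions:
D = (1/(alpha-1))*log(p^alpha * q^(1-alpha) + (1-p)^alpha * (1-q)^(1-alpha)).
alpha = 2, p = 0.7, q = 0.35.
p^alpha * q^(1-alpha) = 0.7^2 * 0.35^-1 = 1.4.
(1-p)^alpha * (1-q)^(1-alpha) = 0.3^2 * 0.65^-1 = 0.138462.
sum = 1.4 + 0.138462 = 1.538462.
D = (1/1)*log(1.538462) = 0.4308

0.4308


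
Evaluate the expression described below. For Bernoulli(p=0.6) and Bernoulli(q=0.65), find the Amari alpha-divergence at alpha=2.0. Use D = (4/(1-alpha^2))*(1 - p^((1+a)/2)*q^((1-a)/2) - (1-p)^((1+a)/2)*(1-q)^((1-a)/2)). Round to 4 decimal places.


Amari alpha-divergence:
D = (4/(1-alpha^2))*(1 - p^((1+a)/2)*q^((1-a)/2) - (1-p)^((1+a)/2)*(1-q)^((1-a)/2)).
alpha = 2.0, p = 0.6, q = 0.65.
e1 = (1+alpha)/2 = 1.5, e2 = (1-alpha)/2 = -0.5.
t1 = p^e1 * q^e2 = 0.6^1.5 * 0.65^-0.5 = 0.576461.
t2 = (1-p)^e1 * (1-q)^e2 = 0.4^1.5 * 0.35^-0.5 = 0.427618.
4/(1-alpha^2) = -1.333333.
D = -1.333333*(1 - 0.576461 - 0.427618) = 0.0054

0.0054


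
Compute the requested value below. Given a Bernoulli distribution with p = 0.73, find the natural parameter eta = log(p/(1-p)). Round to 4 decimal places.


Natural parameter for Bernoulli: eta = log(p/(1-p)).
p = 0.73, 1-p = 0.27.
p/(1-p) = 2.703704.
eta = log(2.703704) = 0.9946

0.9946


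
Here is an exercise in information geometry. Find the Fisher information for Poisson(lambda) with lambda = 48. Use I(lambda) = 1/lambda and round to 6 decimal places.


Fisher information for Poisson: I(lambda) = 1/lambda.
lambda = 48.
I(lambda) = 1/48 = 0.020833

0.020833


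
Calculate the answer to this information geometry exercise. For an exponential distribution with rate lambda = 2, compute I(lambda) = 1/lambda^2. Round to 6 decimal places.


Fisher information for exponential: I(lambda) = 1/lambda^2.
lambda = 2, lambda^2 = 4.
I = 1/4 = 0.250000

0.250000


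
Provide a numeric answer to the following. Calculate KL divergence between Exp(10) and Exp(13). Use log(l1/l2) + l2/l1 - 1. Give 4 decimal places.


KL divergence for exponential family:
KL = log(l1/l2) + l2/l1 - 1.
log(10/13) = -0.262364.
13/10 = 1.3.
KL = -0.262364 + 1.3 - 1 = 0.0376

0.0376


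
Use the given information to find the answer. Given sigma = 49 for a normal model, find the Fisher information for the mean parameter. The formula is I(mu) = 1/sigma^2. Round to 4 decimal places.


The Fisher information for the mean of a normal distribution is I(mu) = 1/sigma^2.
sigma = 49, so sigma^2 = 2401.
I(mu) = 1/2401 = 0.0004

0.0004


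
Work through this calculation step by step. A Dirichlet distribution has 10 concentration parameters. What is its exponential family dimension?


Exponential family dimension calculation:
Dirichlet with 10 components has 10 natural parameters.

10


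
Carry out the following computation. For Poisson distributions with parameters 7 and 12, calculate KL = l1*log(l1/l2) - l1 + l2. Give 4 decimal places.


KL divergence for Poisson:
KL = l1*log(l1/l2) - l1 + l2.
l1 = 7, l2 = 12.
log(7/12) = -0.538997.
l1*log(l1/l2) = 7 * -0.538997 = -3.772976.
KL = -3.772976 - 7 + 12 = 1.2270

1.2270


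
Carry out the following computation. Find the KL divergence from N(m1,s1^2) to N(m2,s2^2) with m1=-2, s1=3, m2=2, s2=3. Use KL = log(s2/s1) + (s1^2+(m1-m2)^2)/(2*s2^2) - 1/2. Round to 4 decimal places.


KL divergence between normal distributions:
KL = log(s2/s1) + (s1^2 + (m1-m2)^2)/(2*s2^2) - 1/2.
log(3/3) = 0.0.
(3^2 + (-2-2)^2)/(2*3^2) = (9 + 16)/18 = 1.388889.
KL = 0.0 + 1.388889 - 0.5 = 0.8889

0.8889


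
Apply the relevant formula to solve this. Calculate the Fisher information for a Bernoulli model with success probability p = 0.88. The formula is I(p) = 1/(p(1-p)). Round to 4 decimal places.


For Bernoulli(p), Fisher information is I(p) = 1/(p*(1-p)).
p = 0.88, 1-p = 0.12.
p*(1-p) = 0.1056.
I(p) = 1/0.1056 = 9.4697

9.4697


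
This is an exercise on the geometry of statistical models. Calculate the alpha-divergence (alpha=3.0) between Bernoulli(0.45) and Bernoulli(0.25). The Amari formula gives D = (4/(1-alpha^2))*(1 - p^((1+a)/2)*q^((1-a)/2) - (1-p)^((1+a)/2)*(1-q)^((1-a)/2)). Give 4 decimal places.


Amari alpha-divergence:
D = (4/(1-alpha^2))*(1 - p^((1+a)/2)*q^((1-a)/2) - (1-p)^((1+a)/2)*(1-q)^((1-a)/2)).
alpha = 3.0, p = 0.45, q = 0.25.
e1 = (1+alpha)/2 = 2.0, e2 = (1-alpha)/2 = -1.0.
t1 = p^e1 * q^e2 = 0.45^2.0 * 0.25^-1.0 = 0.81.
t2 = (1-p)^e1 * (1-q)^e2 = 0.55^2.0 * 0.75^-1.0 = 0.403333.
4/(1-alpha^2) = -0.5.
D = -0.5*(1 - 0.81 - 0.403333) = 0.1067

0.1067


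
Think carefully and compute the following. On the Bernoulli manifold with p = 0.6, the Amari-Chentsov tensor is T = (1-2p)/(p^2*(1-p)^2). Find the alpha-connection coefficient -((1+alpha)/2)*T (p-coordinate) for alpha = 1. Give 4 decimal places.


Skewness (Amari-Chentsov) tensor: T = (1-2p)/(p^2*(1-p)^2).
p = 0.6, 1-2p = -0.2, p^2 = 0.36, (1-p)^2 = 0.16.
T = -0.2/(0.36 * 0.16) = -3.472222.
In the p-coordinate, Gamma^(alpha) = Gamma^(0) - (alpha/2)*T with Gamma^(0) = (1/2)*g'(p) = -T/2,
so Gamma^(alpha) = -((1+alpha)/2)*T.
alpha = 1, -(1+alpha)/2 = -1.0.
Gamma = -1.0 * -3.472222 = 3.4722

3.4722


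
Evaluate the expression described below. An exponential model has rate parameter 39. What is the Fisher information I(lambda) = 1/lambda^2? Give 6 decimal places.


Fisher information for exponential: I(lambda) = 1/lambda^2.
lambda = 39, lambda^2 = 1521.
I = 1/1521 = 0.000657

0.000657


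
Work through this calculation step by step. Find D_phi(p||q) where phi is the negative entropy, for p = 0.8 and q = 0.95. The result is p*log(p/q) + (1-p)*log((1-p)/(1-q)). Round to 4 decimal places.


Bregman divergence with negative entropy generator:
D = p*log(p/q) + (1-p)*log((1-p)/(1-q)).
p = 0.8, q = 0.95.
p*log(p/q) = 0.8*log(0.8/0.95) = -0.13748.
(1-p)*log((1-p)/(1-q)) = 0.2*log(0.2/0.05) = 0.277259.
D = -0.13748 + 0.277259 = 0.1398

0.1398


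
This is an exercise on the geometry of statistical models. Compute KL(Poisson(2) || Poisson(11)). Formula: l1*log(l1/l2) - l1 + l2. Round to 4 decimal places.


KL divergence for Poisson:
KL = l1*log(l1/l2) - l1 + l2.
l1 = 2, l2 = 11.
log(2/11) = -1.704748.
l1*log(l1/l2) = 2 * -1.704748 = -3.409496.
KL = -3.409496 - 2 + 11 = 5.5905

5.5905


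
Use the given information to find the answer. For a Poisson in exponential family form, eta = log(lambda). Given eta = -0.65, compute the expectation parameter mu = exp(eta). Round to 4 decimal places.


Expectation parameter for Poisson exponential family:
mu = exp(eta).
eta = -0.65.
mu = exp(-0.65) = 0.5220

0.5220


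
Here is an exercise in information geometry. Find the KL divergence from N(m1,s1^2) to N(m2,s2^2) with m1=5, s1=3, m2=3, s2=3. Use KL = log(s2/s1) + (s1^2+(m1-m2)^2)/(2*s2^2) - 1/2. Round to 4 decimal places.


KL divergence between normal distributions:
KL = log(s2/s1) + (s1^2 + (m1-m2)^2)/(2*s2^2) - 1/2.
log(3/3) = 0.0.
(3^2 + (5-3)^2)/(2*3^2) = (9 + 4)/18 = 0.722222.
KL = 0.0 + 0.722222 - 0.5 = 0.2222

0.2222


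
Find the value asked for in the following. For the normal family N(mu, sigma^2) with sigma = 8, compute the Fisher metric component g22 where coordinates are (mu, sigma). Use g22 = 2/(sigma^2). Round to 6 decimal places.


For the 2-parameter normal family, the Fisher metric has:
  g11 = 1/sigma^2, g22 = 2/sigma^2.
sigma = 8, sigma^2 = 64.
g22 = 0.031250

0.031250


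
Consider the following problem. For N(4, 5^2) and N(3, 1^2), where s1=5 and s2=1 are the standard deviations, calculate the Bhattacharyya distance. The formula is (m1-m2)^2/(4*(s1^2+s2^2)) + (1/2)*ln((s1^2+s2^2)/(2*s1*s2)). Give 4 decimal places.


Bhattacharyya distance between two Gaussians:
DB = (m1-m2)^2/(4*(s1^2+s2^2)) + (1/2)*ln((s1^2+s2^2)/(2*s1*s2)).
(m1-m2)^2 = (1)^2 = 1.
s1^2+s2^2 = 25 + 1 = 26.
term1 = 1/104 = 0.009615.
term2 = 0.5*ln(26/10.0) = 0.477756.
DB = 0.009615 + 0.477756 = 0.4874

0.4874


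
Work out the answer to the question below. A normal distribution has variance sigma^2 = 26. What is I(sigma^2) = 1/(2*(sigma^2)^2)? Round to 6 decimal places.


Fisher information for variance: I(sigma^2) = 1/(2*sigma^4).
sigma^2 = 26, so sigma^4 = 676.
I = 1/(2*676) = 1/1352 = 0.000740

0.000740


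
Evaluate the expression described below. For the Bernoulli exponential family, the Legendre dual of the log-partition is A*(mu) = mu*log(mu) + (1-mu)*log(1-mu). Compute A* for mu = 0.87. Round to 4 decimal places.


Legendre transform for Bernoulli:
A*(mu) = mu*log(mu) + (1-mu)*log(1-mu).
mu = 0.87, 1-mu = 0.13.
mu*log(mu) = 0.87*log(0.87) = -0.121158.
(1-mu)*log(1-mu) = 0.13*log(0.13) = -0.265229.
A* = -0.121158 + -0.265229 = -0.3864

-0.3864


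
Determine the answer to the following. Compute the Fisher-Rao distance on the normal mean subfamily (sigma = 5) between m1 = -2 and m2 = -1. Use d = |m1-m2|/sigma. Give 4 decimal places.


On the fixed-variance normal subfamily, geodesic distance = |m1-m2|/sigma.
|-2 - -1| = 1.
sigma = 5.
d = 1/5 = 0.2000

0.2000


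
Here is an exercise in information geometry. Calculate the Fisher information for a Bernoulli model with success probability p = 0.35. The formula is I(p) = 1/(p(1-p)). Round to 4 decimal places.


For Bernoulli(p), Fisher information is I(p) = 1/(p*(1-p)).
p = 0.35, 1-p = 0.65.
p*(1-p) = 0.2275.
I(p) = 1/0.2275 = 4.3956

4.3956


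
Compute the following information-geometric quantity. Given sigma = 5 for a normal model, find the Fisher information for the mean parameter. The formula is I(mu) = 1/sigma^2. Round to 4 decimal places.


The Fisher information for the mean of a normal distribution is I(mu) = 1/sigma^2.
sigma = 5, so sigma^2 = 25.
I(mu) = 1/25 = 0.0400

0.0400


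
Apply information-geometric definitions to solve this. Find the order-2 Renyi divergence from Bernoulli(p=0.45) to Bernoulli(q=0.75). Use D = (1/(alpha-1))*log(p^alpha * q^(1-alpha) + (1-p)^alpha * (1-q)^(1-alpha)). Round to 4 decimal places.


Renyi divergence of order alpha between Bernoulli distributions:
D = (1/(alpha-1))*log(p^alpha * q^(1-alpha) + (1-p)^alpha * (1-q)^(1-alpha)).
alpha = 2, p = 0.45, q = 0.75.
p^alpha * q^(1-alpha) = 0.45^2 * 0.75^-1 = 0.27.
(1-p)^alpha * (1-q)^(1-alpha) = 0.55^2 * 0.25^-1 = 1.21.
sum = 0.27 + 1.21 = 1.48.
D = (1/1)*log(1.48) = 0.3920

0.3920


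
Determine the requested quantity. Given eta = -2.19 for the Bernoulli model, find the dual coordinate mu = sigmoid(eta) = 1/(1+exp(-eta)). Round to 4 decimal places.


Dual coordinate (expectation parameter) for Bernoulli:
mu = 1/(1+exp(-eta)).
eta = -2.19.
exp(-eta) = exp(2.19) = 8.935213.
mu = 1/(1+8.935213) = 0.1007

0.1007


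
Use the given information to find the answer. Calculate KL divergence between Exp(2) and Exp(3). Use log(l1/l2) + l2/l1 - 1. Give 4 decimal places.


KL divergence for exponential family:
KL = log(l1/l2) + l2/l1 - 1.
log(2/3) = -0.405465.
3/2 = 1.5.
KL = -0.405465 + 1.5 - 1 = 0.0945

0.0945


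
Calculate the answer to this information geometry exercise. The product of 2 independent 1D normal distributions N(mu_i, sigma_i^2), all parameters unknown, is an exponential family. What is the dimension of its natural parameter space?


Exponential family dimension calculation:
Each univariate normal has two natural parameters (mu/sigma^2 and -1/(2 sigma^2)).
With 2 independent components, dim = 2 * 2 = 4.

4


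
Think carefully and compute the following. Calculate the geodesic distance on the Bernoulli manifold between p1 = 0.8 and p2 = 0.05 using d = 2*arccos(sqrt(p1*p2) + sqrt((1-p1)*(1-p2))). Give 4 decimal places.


Geodesic distance on Bernoulli manifold:
d(p1,p2) = 2*arccos(sqrt(p1*p2) + sqrt((1-p1)*(1-p2))).
sqrt(p1*p2) = sqrt(0.8*0.05) = 0.2.
sqrt((1-p1)*(1-p2)) = sqrt(0.2*0.95) = 0.43589.
arg = 0.2 + 0.43589 = 0.63589.
d = 2*arccos(0.63589) = 1.7633

1.7633


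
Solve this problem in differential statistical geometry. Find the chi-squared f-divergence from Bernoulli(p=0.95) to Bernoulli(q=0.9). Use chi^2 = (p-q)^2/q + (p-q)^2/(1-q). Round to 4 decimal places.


Chi-squared divergence between Bernoulli distributions:
chi^2 = (p-q)^2/q + (p-q)^2/(1-q).
p = 0.95, q = 0.9, p-q = 0.05.
(p-q)^2 = 0.0025.
term1 = 0.0025/0.9 = 0.002778.
term2 = 0.0025/0.1 = 0.025.
chi^2 = 0.002778 + 0.025 = 0.0278

0.0278


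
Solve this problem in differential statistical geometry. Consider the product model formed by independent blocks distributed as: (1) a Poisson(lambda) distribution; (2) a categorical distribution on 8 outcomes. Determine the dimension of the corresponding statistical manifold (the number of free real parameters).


The dimension of a statistical manifold equals the number of free
(independent) real parameters of the model. For a product of independent
blocks the parameter counts add.
- Poisson (lambda): 1.
- categorical on 8 outcomes (probabilities sum to 1): 8-1 = 7.
Total = 1 + 7 = 8.
Dimension = 8

8


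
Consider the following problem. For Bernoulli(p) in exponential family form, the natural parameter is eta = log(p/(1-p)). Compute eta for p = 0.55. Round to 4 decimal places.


Natural parameter for Bernoulli: eta = log(p/(1-p)).
p = 0.55, 1-p = 0.45.
p/(1-p) = 1.222222.
eta = log(1.222222) = 0.2007

0.2007


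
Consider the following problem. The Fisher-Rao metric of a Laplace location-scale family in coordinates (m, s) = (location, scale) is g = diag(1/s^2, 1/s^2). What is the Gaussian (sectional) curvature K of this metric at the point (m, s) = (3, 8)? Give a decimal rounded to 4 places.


The metric has the form g = (A dm^2 + B ds^2)/s^2 with A = 1, B = 1.
Substitute u = sqrt(A/B)*m: g = B*(du^2 + ds^2)/s^2, i.e. B times the
Poincare upper half-plane metric, which has constant Gaussian curvature -1.
Scaling a 2D metric by a constant c divides the Gaussian curvature by c,
so K = -1/B = -1/(1) = -1.0000 everywhere (the point (m, s) = (3, 8) is irrelevant:
the curvature is constant).
The requested Gaussian curvature is K = -1.0000.

-1.0000


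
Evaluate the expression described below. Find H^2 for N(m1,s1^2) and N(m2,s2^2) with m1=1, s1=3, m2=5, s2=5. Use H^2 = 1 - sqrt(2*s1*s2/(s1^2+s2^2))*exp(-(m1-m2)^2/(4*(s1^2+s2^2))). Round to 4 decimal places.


Squared Hellinger distance for Gaussians:
H^2 = 1 - sqrt(2*s1*s2/(s1^2+s2^2)) * exp(-(m1-m2)^2/(4*(s1^2+s2^2))).
s1^2 = 9, s2^2 = 25, s1^2+s2^2 = 34.
sqrt(2*3*5/(34)) = 0.939336.
(m1-m2)^2 = (-4)^2 = 16.
exp(-16/(4*34)) = exp(-0.117647) = 0.88901.
H^2 = 1 - 0.939336*0.88901 = 0.1649

0.1649


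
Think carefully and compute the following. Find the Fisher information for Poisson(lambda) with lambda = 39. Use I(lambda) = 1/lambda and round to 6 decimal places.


Fisher information for Poisson: I(lambda) = 1/lambda.
lambda = 39.
I(lambda) = 1/39 = 0.025641

0.025641


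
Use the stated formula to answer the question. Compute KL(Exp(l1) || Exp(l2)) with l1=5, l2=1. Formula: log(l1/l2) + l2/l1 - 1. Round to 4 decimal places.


KL divergence for exponential family:
KL = log(l1/l2) + l2/l1 - 1.
log(5/1) = 1.609438.
1/5 = 0.2.
KL = 1.609438 + 0.2 - 1 = 0.8094

0.8094


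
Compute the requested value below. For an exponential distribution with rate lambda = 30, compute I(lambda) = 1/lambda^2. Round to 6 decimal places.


Fisher information for exponential: I(lambda) = 1/lambda^2.
lambda = 30, lambda^2 = 900.
I = 1/900 = 0.001111

0.001111


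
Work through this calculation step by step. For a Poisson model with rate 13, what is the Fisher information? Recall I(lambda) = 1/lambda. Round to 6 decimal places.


Fisher information for Poisson: I(lambda) = 1/lambda.
lambda = 13.
I(lambda) = 1/13 = 0.076923

0.076923


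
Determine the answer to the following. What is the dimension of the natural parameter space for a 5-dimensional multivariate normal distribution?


Exponential family dimension calculation:
For 5-dim MVN: mean has 5 params, covariance has 5*6/2 = 15 unique entries.
Total dim = 5 + 15 = 20.

20


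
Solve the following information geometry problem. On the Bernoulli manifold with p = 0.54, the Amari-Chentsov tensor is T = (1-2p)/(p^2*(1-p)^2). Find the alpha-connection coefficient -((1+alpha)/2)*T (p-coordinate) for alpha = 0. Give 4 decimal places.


Skewness (Amari-Chentsov) tensor: T = (1-2p)/(p^2*(1-p)^2).
p = 0.54, 1-2p = -0.08, p^2 = 0.2916, (1-p)^2 = 0.2116.
T = -0.08/(0.2916 * 0.2116) = -1.296543.
In the p-coordinate, Gamma^(alpha) = Gamma^(0) - (alpha/2)*T with Gamma^(0) = (1/2)*g'(p) = -T/2,
so Gamma^(alpha) = -((1+alpha)/2)*T.
alpha = 0, -(1+alpha)/2 = -0.5.
Gamma = -0.5 * -1.296543 = 0.6483

0.6483


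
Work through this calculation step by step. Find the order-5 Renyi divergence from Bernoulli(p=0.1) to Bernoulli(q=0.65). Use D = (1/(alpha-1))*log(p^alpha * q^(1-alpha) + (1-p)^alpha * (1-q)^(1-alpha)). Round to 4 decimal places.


Renyi divergence of order alpha between Bernoulli distributions:
D = (1/(alpha-1))*log(p^alpha * q^(1-alpha) + (1-p)^alpha * (1-q)^(1-alpha)).
alpha = 5, p = 0.1, q = 0.65.
p^alpha * q^(1-alpha) = 0.1^5 * 0.65^-4 = 5.6e-05.
(1-p)^alpha * (1-q)^(1-alpha) = 0.9^5 * 0.35^-4 = 39.349604.
sum = 5.6e-05 + 39.349604 = 39.34966.
D = (1/4)*log(39.34966) = 0.9181

0.9181


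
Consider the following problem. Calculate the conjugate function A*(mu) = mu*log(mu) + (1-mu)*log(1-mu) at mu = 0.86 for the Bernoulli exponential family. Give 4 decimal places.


Legendre transform for Bernoulli:
A*(mu) = mu*log(mu) + (1-mu)*log(1-mu).
mu = 0.86, 1-mu = 0.14.
mu*log(mu) = 0.86*log(0.86) = -0.129708.
(1-mu)*log(1-mu) = 0.14*log(0.14) = -0.275256.
A* = -0.129708 + -0.275256 = -0.4050

-0.4050


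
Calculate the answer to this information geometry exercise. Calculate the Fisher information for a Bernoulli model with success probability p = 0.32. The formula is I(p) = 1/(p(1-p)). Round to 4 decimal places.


For Bernoulli(p), Fisher information is I(p) = 1/(p*(1-p)).
p = 0.32, 1-p = 0.68.
p*(1-p) = 0.2176.
I(p) = 1/0.2176 = 4.5956

4.5956


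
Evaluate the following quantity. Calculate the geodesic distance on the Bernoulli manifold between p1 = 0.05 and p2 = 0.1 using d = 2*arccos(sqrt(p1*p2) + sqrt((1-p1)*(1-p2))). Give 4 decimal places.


Geodesic distance on Bernoulli manifold:
d(p1,p2) = 2*arccos(sqrt(p1*p2) + sqrt((1-p1)*(1-p2))).
sqrt(p1*p2) = sqrt(0.05*0.1) = 0.070711.
sqrt((1-p1)*(1-p2)) = sqrt(0.95*0.9) = 0.924662.
arg = 0.070711 + 0.924662 = 0.995373.
d = 2*arccos(0.995373) = 0.1925

0.1925


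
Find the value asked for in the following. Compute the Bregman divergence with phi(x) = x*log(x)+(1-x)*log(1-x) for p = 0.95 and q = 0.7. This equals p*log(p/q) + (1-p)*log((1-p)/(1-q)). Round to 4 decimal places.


Bregman divergence with negative entropy generator:
D = p*log(p/q) + (1-p)*log((1-p)/(1-q)).
p = 0.95, q = 0.7.
p*log(p/q) = 0.95*log(0.95/0.7) = 0.290113.
(1-p)*log((1-p)/(1-q)) = 0.05*log(0.05/0.3) = -0.089588.
D = 0.290113 + -0.089588 = 0.2005

0.2005


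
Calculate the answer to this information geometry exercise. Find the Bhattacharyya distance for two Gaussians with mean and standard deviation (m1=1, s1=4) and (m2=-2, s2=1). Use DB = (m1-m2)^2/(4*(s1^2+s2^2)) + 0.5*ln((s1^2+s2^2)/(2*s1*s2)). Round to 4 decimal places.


Bhattacharyya distance between two Gaussians:
DB = (m1-m2)^2/(4*(s1^2+s2^2)) + (1/2)*ln((s1^2+s2^2)/(2*s1*s2)).
(m1-m2)^2 = (3)^2 = 9.
s1^2+s2^2 = 16 + 1 = 17.
term1 = 9/68 = 0.132353.
term2 = 0.5*ln(17/8.0) = 0.376886.
DB = 0.132353 + 0.376886 = 0.5092

0.5092


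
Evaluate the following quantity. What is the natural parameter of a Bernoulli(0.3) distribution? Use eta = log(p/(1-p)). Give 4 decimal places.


Natural parameter for Bernoulli: eta = log(p/(1-p)).
p = 0.3, 1-p = 0.7.
p/(1-p) = 0.428571.
eta = log(0.428571) = -0.8473

-0.8473


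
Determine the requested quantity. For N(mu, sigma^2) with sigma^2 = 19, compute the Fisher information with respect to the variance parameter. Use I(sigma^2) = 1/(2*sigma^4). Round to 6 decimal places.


Fisher information for variance: I(sigma^2) = 1/(2*sigma^4).
sigma^2 = 19, so sigma^4 = 361.
I = 1/(2*361) = 1/722 = 0.001385

0.001385


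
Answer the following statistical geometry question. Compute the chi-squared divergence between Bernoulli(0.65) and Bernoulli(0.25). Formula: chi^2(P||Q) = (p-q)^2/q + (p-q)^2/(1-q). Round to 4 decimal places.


Chi-squared divergence between Bernoulli distributions:
chi^2 = (p-q)^2/q + (p-q)^2/(1-q).
p = 0.65, q = 0.25, p-q = 0.4.
(p-q)^2 = 0.16.
term1 = 0.16/0.25 = 0.64.
term2 = 0.16/0.75 = 0.213333.
chi^2 = 0.64 + 0.213333 = 0.8533

0.8533


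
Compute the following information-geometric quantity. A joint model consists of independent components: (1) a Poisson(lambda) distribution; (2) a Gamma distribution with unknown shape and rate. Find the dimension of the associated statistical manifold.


The dimension of a statistical manifold equals the number of free
(independent) real parameters of the model. For a product of independent
blocks the parameter counts add.
- Poisson (lambda): 1.
- Gamma (shape, rate): 2.
Total = 1 + 2 = 3.
Dimension = 3

3


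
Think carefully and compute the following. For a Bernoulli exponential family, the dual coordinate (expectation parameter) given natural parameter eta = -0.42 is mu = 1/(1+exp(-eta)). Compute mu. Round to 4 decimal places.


Dual coordinate (expectation parameter) for Bernoulli:
mu = 1/(1+exp(-eta)).
eta = -0.42.
exp(-eta) = exp(0.42) = 1.521962.
mu = 1/(1+1.521962) = 0.3965

0.3965


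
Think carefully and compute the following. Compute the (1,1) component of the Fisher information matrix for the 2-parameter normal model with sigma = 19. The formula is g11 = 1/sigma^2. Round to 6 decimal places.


For the 2-parameter normal family, the Fisher metric has:
  g11 = 1/sigma^2, g22 = 2/sigma^2.
sigma = 19, sigma^2 = 361.
g11 = 0.002770

0.002770


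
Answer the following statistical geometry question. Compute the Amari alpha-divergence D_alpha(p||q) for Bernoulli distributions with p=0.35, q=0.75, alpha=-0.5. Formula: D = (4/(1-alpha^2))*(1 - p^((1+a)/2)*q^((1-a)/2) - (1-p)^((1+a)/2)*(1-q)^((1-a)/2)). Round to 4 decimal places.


Amari alpha-divergence:
D = (4/(1-alpha^2))*(1 - p^((1+a)/2)*q^((1-a)/2) - (1-p)^((1+a)/2)*(1-q)^((1-a)/2)).
alpha = -0.5, p = 0.35, q = 0.75.
e1 = (1+alpha)/2 = 0.25, e2 = (1-alpha)/2 = 0.75.
t1 = p^e1 * q^e2 = 0.35^0.25 * 0.75^0.75 = 0.619888.
t2 = (1-p)^e1 * (1-q)^e2 = 0.65^0.25 * 0.25^0.75 = 0.317456.
4/(1-alpha^2) = 5.333333.
D = 5.333333*(1 - 0.619888 - 0.317456) = 0.3342

0.3342


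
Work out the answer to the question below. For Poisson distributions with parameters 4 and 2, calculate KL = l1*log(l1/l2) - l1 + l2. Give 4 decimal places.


KL divergence for Poisson:
KL = l1*log(l1/l2) - l1 + l2.
l1 = 4, l2 = 2.
log(4/2) = 0.693147.
l1*log(l1/l2) = 4 * 0.693147 = 2.772589.
KL = 2.772589 - 4 + 2 = 0.7726

0.7726


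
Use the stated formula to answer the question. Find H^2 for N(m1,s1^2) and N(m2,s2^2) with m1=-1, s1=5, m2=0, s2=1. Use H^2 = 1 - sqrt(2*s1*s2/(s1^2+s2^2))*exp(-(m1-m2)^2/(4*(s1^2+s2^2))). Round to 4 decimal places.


Squared Hellinger distance for Gaussians:
H^2 = 1 - sqrt(2*s1*s2/(s1^2+s2^2)) * exp(-(m1-m2)^2/(4*(s1^2+s2^2))).
s1^2 = 25, s2^2 = 1, s1^2+s2^2 = 26.
sqrt(2*5*1/(26)) = 0.620174.
(m1-m2)^2 = (-1)^2 = 1.
exp(-1/(4*26)) = exp(-0.009615) = 0.990431.
H^2 = 1 - 0.620174*0.990431 = 0.3858

0.3858


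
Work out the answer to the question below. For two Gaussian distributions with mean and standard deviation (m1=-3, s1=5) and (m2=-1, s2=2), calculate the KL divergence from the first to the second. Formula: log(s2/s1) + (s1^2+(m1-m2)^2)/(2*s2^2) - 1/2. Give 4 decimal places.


KL divergence between normal distributions:
KL = log(s2/s1) + (s1^2 + (m1-m2)^2)/(2*s2^2) - 1/2.
log(2/5) = -0.916291.
(5^2 + (-3--1)^2)/(2*2^2) = (25 + 4)/8 = 3.625.
KL = -0.916291 + 3.625 - 0.5 = 2.2087

2.2087


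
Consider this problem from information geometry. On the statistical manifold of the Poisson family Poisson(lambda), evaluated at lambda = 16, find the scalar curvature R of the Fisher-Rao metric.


This family has a single free parameter, so its statistical manifold
is 1-dimensional. The Riemann curvature tensor of any 1-dimensional
Riemannian manifold vanishes identically, so R = 0.

0


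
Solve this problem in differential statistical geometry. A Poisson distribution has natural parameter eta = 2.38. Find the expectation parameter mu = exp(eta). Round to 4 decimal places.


Expectation parameter for Poisson exponential family:
mu = exp(eta).
eta = 2.38.
mu = exp(2.38) = 10.8049

10.8049


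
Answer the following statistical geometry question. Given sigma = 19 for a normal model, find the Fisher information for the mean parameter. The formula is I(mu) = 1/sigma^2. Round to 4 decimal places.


The Fisher information for the mean of a normal distribution is I(mu) = 1/sigma^2.
sigma = 19, so sigma^2 = 361.
I(mu) = 1/361 = 0.0028

0.0028


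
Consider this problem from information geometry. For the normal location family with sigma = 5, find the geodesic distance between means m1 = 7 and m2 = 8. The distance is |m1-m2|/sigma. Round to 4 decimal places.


On the fixed-variance normal subfamily, geodesic distance = |m1-m2|/sigma.
|7 - 8| = 1.
sigma = 5.
d = 1/5 = 0.2000

0.2000


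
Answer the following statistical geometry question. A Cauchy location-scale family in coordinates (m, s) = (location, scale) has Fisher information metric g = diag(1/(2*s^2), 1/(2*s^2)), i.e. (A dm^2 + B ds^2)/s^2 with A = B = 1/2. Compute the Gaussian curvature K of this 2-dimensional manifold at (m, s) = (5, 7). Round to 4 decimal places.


The metric has the form g = (A dm^2 + B ds^2)/s^2 with A = 1/2, B = 1/2.
Substitute u = sqrt(A/B)*m: g = B*(du^2 + ds^2)/s^2, i.e. B times the
Poincare upper half-plane metric, which has constant Gaussian curvature -1.
Scaling a 2D metric by a constant c divides the Gaussian curvature by c,
so K = -1/B = -1/(1/2) = -2.0000 everywhere (the point (m, s) = (5, 7) is irrelevant:
the curvature is constant).
The requested Gaussian curvature is K = -2.0000.

-2.0000


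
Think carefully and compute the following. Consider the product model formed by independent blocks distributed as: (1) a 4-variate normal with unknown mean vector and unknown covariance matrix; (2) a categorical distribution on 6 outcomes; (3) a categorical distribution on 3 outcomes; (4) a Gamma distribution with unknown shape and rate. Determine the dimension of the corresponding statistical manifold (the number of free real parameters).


The dimension of a statistical manifold equals the number of free
(independent) real parameters of the model. For a product of independent
blocks the parameter counts add.
- 4-variate normal: 4 (mean) + 4*5/2 = 10 (symmetric covariance) = 14.
- categorical on 6 outcomes (probabilities sum to 1): 6-1 = 5.
- categorical on 3 outcomes (probabilities sum to 1): 3-1 = 2.
- Gamma (shape, rate): 2.
Total = 14 + 5 + 2 + 2 = 23.
Dimension = 23

23


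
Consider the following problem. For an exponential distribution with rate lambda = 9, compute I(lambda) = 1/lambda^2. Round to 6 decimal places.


Fisher information for exponential: I(lambda) = 1/lambda^2.
lambda = 9, lambda^2 = 81.
I = 1/81 = 0.012346

0.012346


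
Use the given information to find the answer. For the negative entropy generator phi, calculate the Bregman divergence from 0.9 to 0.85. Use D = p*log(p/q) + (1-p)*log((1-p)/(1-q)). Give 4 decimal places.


Bregman divergence with negative entropy generator:
D = p*log(p/q) + (1-p)*log((1-p)/(1-q)).
p = 0.9, q = 0.85.
p*log(p/q) = 0.9*log(0.9/0.85) = 0.051443.
(1-p)*log((1-p)/(1-q)) = 0.1*log(0.1/0.15) = -0.040547.
D = 0.051443 + -0.040547 = 0.0109

0.0109


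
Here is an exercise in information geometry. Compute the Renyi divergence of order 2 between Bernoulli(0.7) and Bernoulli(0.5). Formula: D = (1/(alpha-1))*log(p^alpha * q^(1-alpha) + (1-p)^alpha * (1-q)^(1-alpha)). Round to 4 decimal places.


Renyi divergence of order alpha between Bernoulli distributions:
D = (1/(alpha-1))*log(p^alpha * q^(1-alpha) + (1-p)^alpha * (1-q)^(1-alpha)).
alpha = 2, p = 0.7, q = 0.5.
p^alpha * q^(1-alpha) = 0.7^2 * 0.5^-1 = 0.98.
(1-p)^alpha * (1-q)^(1-alpha) = 0.3^2 * 0.5^-1 = 0.18.
sum = 0.98 + 0.18 = 1.16.
D = (1/1)*log(1.16) = 0.1484

0.1484


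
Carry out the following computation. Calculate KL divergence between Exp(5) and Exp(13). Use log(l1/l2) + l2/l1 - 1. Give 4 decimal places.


KL divergence for exponential family:
KL = log(l1/l2) + l2/l1 - 1.
log(5/13) = -0.955511.
13/5 = 2.6.
KL = -0.955511 + 2.6 - 1 = 0.6445

0.6445


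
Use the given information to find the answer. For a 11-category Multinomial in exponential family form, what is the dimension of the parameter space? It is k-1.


Exponential family dimension calculation:
For Multinomial with k=11 categories, dim = k-1 = 10.

10


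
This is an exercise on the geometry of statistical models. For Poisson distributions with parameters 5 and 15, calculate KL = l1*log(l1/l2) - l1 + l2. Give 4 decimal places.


KL divergence for Poisson:
KL = l1*log(l1/l2) - l1 + l2.
l1 = 5, l2 = 15.
log(5/15) = -1.098612.
l1*log(l1/l2) = 5 * -1.098612 = -5.493061.
KL = -5.493061 - 5 + 15 = 4.5069

4.5069


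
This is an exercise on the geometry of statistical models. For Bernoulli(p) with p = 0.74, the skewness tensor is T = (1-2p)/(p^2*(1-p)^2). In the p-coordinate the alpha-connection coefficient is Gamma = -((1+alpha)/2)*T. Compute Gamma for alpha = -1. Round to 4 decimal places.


Skewness (Amari-Chentsov) tensor: T = (1-2p)/(p^2*(1-p)^2).
p = 0.74, 1-2p = -0.48, p^2 = 0.5476, (1-p)^2 = 0.0676.
T = -0.48/(0.5476 * 0.0676) = -12.966749.
In the p-coordinate, Gamma^(alpha) = Gamma^(0) - (alpha/2)*T with Gamma^(0) = (1/2)*g'(p) = -T/2,
so Gamma^(alpha) = -((1+alpha)/2)*T.
alpha = -1, -(1+alpha)/2 = 0.0.
Gamma = 0.0 * -12.966749 = 0.0000

0.0000


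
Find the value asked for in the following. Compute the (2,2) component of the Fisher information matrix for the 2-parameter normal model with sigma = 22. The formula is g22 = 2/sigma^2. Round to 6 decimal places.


For the 2-parameter normal family, the Fisher metric has:
  g11 = 1/sigma^2, g22 = 2/sigma^2.
sigma = 22, sigma^2 = 484.
g22 = 0.004132

0.004132


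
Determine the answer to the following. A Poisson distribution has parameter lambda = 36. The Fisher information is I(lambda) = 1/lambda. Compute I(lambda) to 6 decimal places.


Fisher information for Poisson: I(lambda) = 1/lambda.
lambda = 36.
I(lambda) = 1/36 = 0.027778

0.027778


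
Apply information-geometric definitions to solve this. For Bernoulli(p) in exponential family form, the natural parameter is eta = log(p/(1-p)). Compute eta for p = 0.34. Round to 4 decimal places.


Natural parameter for Bernoulli: eta = log(p/(1-p)).
p = 0.34, 1-p = 0.66.
p/(1-p) = 0.515152.
eta = log(0.515152) = -0.6633

-0.6633


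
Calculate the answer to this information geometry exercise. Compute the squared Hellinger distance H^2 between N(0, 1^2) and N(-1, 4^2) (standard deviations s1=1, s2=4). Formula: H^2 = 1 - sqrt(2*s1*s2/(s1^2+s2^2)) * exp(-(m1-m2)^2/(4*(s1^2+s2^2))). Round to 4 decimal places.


Squared Hellinger distance for Gaussians:
H^2 = 1 - sqrt(2*s1*s2/(s1^2+s2^2)) * exp(-(m1-m2)^2/(4*(s1^2+s2^2))).
s1^2 = 1, s2^2 = 16, s1^2+s2^2 = 17.
sqrt(2*1*4/(17)) = 0.685994.
(m1-m2)^2 = (1)^2 = 1.
exp(-1/(4*17)) = exp(-0.014706) = 0.985402.
H^2 = 1 - 0.685994*0.985402 = 0.3240

0.3240


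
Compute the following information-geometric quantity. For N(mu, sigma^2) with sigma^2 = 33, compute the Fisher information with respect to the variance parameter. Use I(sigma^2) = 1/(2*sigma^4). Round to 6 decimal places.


Fisher information for variance: I(sigma^2) = 1/(2*sigma^4).
sigma^2 = 33, so sigma^4 = 1089.
I = 1/(2*1089) = 1/2178 = 0.000459

0.000459
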